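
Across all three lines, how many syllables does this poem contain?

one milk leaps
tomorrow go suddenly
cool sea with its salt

15

Line 1: "one milk leaps": 1+1+1 = 3
Line 2: "tomorrow go suddenly": 3+1+3 = 7
Line 3: "cool sea with its salt": 1+1+1+1+1 = 5
Total: 3 + 7 + 5 = 15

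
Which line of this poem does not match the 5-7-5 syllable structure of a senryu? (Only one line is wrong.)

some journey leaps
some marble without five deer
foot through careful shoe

Line 1: some(1) + journey(2) + leaps(1) = 4 (expected 5)
Line 2: some(1) + marble(2) + without(2) + five(1) + deer(1) = 7 ✓
Line 3: foot(1) + through(1) + careful(2) + shoe(1) = 5 ✓

Line 1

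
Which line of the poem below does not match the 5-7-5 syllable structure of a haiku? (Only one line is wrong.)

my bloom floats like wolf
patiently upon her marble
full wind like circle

Line 1: "my bloom floats like wolf": 1+1+1+1+1 = 5 ✓
Line 2: "patiently upon her marble": 3+2+1+2 = 8 (expected 7)
Line 3: "full wind like circle": 1+1+1+2 = 5 ✓

The second line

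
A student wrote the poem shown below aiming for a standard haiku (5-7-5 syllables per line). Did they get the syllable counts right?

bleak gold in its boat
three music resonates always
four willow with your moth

No

Line 1: "bleak gold in its boat": 1+1+1+1+1 = 5 ✓
Line 2: "three music resonates always": 1+2+3+2 = 8 (expected 7)
Line 3: "four willow with your moth": 1+2+1+1+1 = 6 (expected 5)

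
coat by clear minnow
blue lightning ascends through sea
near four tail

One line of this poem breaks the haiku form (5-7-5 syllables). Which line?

Line 1: coat(1) + by(1) + clear(1) + minnow(2) = 5 ✓
Line 2: blue(1) + lightning(2) + ascends(2) + through(1) + sea(1) = 7 ✓
Line 3: near(1) + four(1) + tail(1) = 3 (expected 5)

The third line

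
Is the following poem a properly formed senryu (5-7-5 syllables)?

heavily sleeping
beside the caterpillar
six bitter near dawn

Line 1: heavily(3) + sleeping(2) = 5 ✓
Line 2: beside(2) + the(1) + caterpillar(4) = 7 ✓
Line 3: six(1) + bitter(2) + near(1) + dawn(1) = 5 ✓

Yes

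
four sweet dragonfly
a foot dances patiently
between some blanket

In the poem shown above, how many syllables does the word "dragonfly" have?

3

"dragonfly" has 3 syllables.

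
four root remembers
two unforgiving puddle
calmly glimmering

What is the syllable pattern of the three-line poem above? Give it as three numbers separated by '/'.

5/7/5

Line 1: four (1), root (1), remembers (3) → 5
Line 2: two (1), unforgiving (4), puddle (2) → 7
Line 3: calmly (2), glimmering (3) → 5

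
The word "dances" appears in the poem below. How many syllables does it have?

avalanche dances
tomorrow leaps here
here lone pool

2

"dances" has 2 syllables.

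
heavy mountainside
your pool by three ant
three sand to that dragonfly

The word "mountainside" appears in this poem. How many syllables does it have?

3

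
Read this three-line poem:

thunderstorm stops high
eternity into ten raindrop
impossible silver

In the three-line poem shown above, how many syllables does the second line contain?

The second line: eternity (4), into (2), ten (1), raindrop (2) → 9

9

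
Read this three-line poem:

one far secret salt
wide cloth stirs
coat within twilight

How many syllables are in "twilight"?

2

"twilight" has 2 syllables.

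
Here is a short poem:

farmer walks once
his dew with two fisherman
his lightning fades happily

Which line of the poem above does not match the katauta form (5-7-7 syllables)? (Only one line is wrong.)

Line 1

Line 1: farmer (2), walks (1), once (1) → 4 (expected 5)
Line 2: his (1), dew (1), with (1), two (1), fisherman (3) → 7 ✓
Line 3: his (1), lightning (2), fades (1), happily (3) → 7 ✓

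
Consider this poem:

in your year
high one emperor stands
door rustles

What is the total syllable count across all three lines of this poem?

12

Line 1: in (1), your (1), year (1) → 3
Line 2: high (1), one (1), emperor (3), stands (1) → 6
Line 3: door (1), rustles (2) → 3
Total: 3 + 6 + 3 = 12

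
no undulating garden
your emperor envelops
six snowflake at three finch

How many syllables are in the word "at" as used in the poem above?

"at" has 1 syllable.

1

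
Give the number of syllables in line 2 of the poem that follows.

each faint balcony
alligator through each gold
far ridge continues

Line 2: alligator (4), through (1), each (1), gold (1) → 7

7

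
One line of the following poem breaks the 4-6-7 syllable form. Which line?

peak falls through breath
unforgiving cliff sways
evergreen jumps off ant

Line 3

Line 1: peak (1), falls (1), through (1), breath (1) → 4 ✓
Line 2: unforgiving (4), cliff (1), sways (1) → 6 ✓
Line 3: evergreen (3), jumps (1), off (1), ant (1) → 6 (expected 7)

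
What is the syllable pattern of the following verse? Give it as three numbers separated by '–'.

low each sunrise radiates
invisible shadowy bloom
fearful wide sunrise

Line 1: low (1), each (1), sunrise (2), radiates (3) → 7
Line 2: invisible (4), shadowy (3), bloom (1) → 8
Line 3: fearful (2), wide (1), sunrise (2) → 5

7–8–5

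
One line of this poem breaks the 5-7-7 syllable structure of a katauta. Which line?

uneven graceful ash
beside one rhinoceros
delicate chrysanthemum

Line 1: uneven (3), graceful (2), ash (1) → 6 (expected 5)
Line 2: beside (2), one (1), rhinoceros (4) → 7 ✓
Line 3: delicate (3), chrysanthemum (4) → 7 ✓

The first line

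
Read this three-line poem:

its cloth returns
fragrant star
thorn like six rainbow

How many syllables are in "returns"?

2

"returns" has 2 syllables.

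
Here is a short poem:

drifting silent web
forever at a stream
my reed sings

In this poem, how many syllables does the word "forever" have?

"forever" has 3 syllables.

3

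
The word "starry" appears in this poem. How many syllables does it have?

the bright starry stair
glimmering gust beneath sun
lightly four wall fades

2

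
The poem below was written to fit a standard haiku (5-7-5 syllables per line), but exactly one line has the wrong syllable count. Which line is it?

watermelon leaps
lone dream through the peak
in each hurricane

Line 2

Line 1: watermelon (4), leaps (1) → 5 ✓
Line 2: lone (1), dream (1), through (1), the (1), peak (1) → 5 (expected 7)
Line 3: in (1), each (1), hurricane (3) → 5 ✓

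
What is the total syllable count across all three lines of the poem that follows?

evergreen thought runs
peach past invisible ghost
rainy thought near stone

17

Line 1: evergreen(3) + thought(1) + runs(1) = 5
Line 2: peach(1) + past(1) + invisible(4) + ghost(1) = 7
Line 3: rainy(2) + thought(1) + near(1) + stone(1) = 5
Total: 5 + 7 + 5 = 17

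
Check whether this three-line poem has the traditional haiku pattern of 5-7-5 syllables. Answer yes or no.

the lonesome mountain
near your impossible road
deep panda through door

Yes

Line 1: the(1) + lonesome(2) + mountain(2) = 5 ✓
Line 2: near(1) + your(1) + impossible(4) + road(1) = 7 ✓
Line 3: deep(1) + panda(2) + through(1) + door(1) = 5 ✓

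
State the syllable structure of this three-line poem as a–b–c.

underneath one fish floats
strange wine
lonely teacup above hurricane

Line 1: underneath (3), one (1), fish (1), floats (1) → 6
Line 2: strange (1), wine (1) → 2
Line 3: lonely (2), teacup (2), above (2), hurricane (3) → 9

6–2–9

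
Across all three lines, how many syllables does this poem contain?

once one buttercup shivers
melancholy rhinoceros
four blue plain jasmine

20

Line 1: once (1), one (1), buttercup (3), shivers (2) → 7
Line 2: melancholy (4), rhinoceros (4) → 8
Line 3: four (1), blue (1), plain (1), jasmine (2) → 5
Total: 7 + 8 + 5 = 20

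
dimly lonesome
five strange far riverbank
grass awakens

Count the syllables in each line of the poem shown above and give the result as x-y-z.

4-6-4

Line 1: "dimly lonesome": 2+2 = 4
Line 2: "five strange far riverbank": 1+1+1+3 = 6
Line 3: "grass awakens": 1+3 = 4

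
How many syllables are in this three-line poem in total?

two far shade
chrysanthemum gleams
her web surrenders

13

Line 1: two (1), far (1), shade (1) → 3
Line 2: chrysanthemum (4), gleams (1) → 5
Line 3: her (1), web (1), surrenders (3) → 5
Total: 3 + 5 + 5 = 13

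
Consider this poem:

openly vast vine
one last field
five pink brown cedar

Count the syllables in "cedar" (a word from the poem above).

2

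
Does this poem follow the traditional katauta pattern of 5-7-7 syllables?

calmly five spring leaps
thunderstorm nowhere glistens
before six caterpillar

Line 1: "calmly five spring leaps": 2+1+1+1 = 5 ✓
Line 2: "thunderstorm nowhere glistens": 3+2+2 = 7 ✓
Line 3: "before six caterpillar": 2+1+4 = 7 ✓

Yes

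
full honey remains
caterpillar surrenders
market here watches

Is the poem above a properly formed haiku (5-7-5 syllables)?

Line 1: "full honey remains": 1+2+2 = 5 ✓
Line 2: "caterpillar surrenders": 4+3 = 7 ✓
Line 3: "market here watches": 2+1+2 = 5 ✓

Yes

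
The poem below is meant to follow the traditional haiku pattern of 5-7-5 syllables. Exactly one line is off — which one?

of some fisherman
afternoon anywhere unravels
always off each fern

The second line

Line 1: of (1), some (1), fisherman (3) → 5 ✓
Line 2: afternoon (3), anywhere (3), unravels (3) → 9 (expected 7)
Line 3: always (2), off (1), each (1), fern (1) → 5 ✓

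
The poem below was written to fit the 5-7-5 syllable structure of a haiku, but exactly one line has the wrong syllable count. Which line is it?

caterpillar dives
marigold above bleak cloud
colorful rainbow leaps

Line 1: "caterpillar dives": 4+1 = 5 ✓
Line 2: "marigold above bleak cloud": 3+2+1+1 = 7 ✓
Line 3: "colorful rainbow leaps": 3+2+1 = 6 (expected 5)

The third line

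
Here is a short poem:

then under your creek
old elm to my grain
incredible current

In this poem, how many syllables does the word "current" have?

"current" has 2 syllables.

2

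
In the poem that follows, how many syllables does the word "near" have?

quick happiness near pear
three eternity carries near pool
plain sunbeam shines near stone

1

"near" has 1 syllable.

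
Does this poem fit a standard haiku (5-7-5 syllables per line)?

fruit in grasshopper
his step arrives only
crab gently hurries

Line 1: "fruit in grasshopper": 1+1+3 = 5 ✓
Line 2: "his step arrives only": 1+1+2+2 = 6 (expected 7)
Line 3: "crab gently hurries": 1+2+2 = 5 ✓

No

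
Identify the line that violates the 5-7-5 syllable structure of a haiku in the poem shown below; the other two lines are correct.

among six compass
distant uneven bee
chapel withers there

Line 2

Line 1: among(2) + six(1) + compass(2) = 5 ✓
Line 2: distant(2) + uneven(3) + bee(1) = 6 (expected 7)
Line 3: chapel(2) + withers(2) + there(1) = 5 ✓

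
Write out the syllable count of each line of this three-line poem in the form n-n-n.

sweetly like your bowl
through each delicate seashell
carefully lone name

5-7-5

Line 1: sweetly(2) + like(1) + your(1) + bowl(1) = 5
Line 2: through(1) + each(1) + delicate(3) + seashell(2) = 7
Line 3: carefully(3) + lone(1) + name(1) = 5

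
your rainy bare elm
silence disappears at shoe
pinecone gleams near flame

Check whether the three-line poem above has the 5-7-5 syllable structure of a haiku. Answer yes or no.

Line 1: your (1), rainy (2), bare (1), elm (1) → 5 ✓
Line 2: silence (2), disappears (3), at (1), shoe (1) → 7 ✓
Line 3: pinecone (2), gleams (1), near (1), flame (1) → 5 ✓

Yes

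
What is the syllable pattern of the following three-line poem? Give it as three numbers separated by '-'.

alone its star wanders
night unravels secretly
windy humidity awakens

6-7-9

Line 1: alone (2), its (1), star (1), wanders (2) → 6
Line 2: night (1), unravels (3), secretly (3) → 7
Line 3: windy (2), humidity (4), awakens (3) → 9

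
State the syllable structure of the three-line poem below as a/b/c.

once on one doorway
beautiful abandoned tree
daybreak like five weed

Line 1: once(1) + on(1) + one(1) + doorway(2) = 5
Line 2: beautiful(3) + abandoned(3) + tree(1) = 7
Line 3: daybreak(2) + like(1) + five(1) + weed(1) = 5

5/7/5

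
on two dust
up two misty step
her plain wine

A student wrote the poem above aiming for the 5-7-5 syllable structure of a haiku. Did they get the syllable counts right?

No

Line 1: on (1), two (1), dust (1) → 3 (expected 5)
Line 2: up (1), two (1), misty (2), step (1) → 5 (expected 7)
Line 3: her (1), plain (1), wine (1) → 3 (expected 5)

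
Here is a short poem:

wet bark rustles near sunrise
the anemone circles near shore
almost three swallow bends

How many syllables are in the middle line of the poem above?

9

The middle line: the(1) + anemone(4) + circles(2) + near(1) + shore(1) = 9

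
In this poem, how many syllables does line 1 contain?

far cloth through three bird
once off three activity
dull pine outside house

Line 1: far (1), cloth (1), through (1), three (1), bird (1) → 5

5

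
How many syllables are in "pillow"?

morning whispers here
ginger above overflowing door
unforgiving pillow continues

2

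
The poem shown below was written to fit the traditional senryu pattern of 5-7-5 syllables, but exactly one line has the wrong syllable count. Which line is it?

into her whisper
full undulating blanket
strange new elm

The third line

Line 1: into(2) + her(1) + whisper(2) = 5 ✓
Line 2: full(1) + undulating(4) + blanket(2) = 7 ✓
Line 3: strange(1) + new(1) + elm(1) = 3 (expected 5)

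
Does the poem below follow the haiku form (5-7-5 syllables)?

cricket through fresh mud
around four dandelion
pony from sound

Line 1: cricket(2) + through(1) + fresh(1) + mud(1) = 5 ✓
Line 2: around(2) + four(1) + dandelion(4) = 7 ✓
Line 3: pony(2) + from(1) + sound(1) = 4 (expected 5)

No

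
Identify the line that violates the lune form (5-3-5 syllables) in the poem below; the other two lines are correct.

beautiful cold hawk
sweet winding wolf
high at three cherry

The second line

Line 1: beautiful (3), cold (1), hawk (1) → 5 ✓
Line 2: sweet (1), winding (2), wolf (1) → 4 (expected 3)
Line 3: high (1), at (1), three (1), cherry (2) → 5 ✓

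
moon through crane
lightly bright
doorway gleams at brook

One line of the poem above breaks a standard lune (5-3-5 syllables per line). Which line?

Line 1: "moon through crane": 1+1+1 = 3 (expected 5)
Line 2: "lightly bright": 2+1 = 3 ✓
Line 3: "doorway gleams at brook": 2+1+1+1 = 5 ✓

Line 1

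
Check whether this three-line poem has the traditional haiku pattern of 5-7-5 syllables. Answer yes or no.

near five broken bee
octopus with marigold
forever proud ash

Yes

Line 1: near (1), five (1), broken (2), bee (1) → 5 ✓
Line 2: octopus (3), with (1), marigold (3) → 7 ✓
Line 3: forever (3), proud (1), ash (1) → 5 ✓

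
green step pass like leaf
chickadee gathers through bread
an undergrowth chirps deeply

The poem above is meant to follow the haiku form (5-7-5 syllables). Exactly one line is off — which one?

The third line

Line 1: green (1), step (1), pass (1), like (1), leaf (1) → 5 ✓
Line 2: chickadee (3), gathers (2), through (1), bread (1) → 7 ✓
Line 3: an (1), undergrowth (3), chirps (1), deeply (2) → 7 (expected 5)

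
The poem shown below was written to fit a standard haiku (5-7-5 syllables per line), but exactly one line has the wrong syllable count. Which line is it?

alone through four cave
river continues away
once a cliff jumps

Line 1: "alone through four cave": 2+1+1+1 = 5 ✓
Line 2: "river continues away": 2+3+2 = 7 ✓
Line 3: "once a cliff jumps": 1+1+1+1 = 4 (expected 5)

Line 3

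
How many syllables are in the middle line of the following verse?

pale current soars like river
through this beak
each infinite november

The middle line: through(1) + this(1) + beak(1) = 3

3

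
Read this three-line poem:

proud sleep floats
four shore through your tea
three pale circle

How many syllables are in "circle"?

2

"circle" has 2 syllables.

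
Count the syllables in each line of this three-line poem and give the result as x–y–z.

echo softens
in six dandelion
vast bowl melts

Line 1: echo (2), softens (2) → 4
Line 2: in (1), six (1), dandelion (4) → 6
Line 3: vast (1), bowl (1), melts (1) → 3

4–6–3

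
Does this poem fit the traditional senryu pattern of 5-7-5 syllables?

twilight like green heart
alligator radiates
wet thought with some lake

Yes

Line 1: twilight (2), like (1), green (1), heart (1) → 5 ✓
Line 2: alligator (4), radiates (3) → 7 ✓
Line 3: wet (1), thought (1), with (1), some (1), lake (1) → 5 ✓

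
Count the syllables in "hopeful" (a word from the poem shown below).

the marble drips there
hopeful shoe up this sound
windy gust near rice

2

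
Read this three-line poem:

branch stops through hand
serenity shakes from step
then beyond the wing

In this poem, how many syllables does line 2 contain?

Line 2: serenity (4), shakes (1), from (1), step (1) → 7

7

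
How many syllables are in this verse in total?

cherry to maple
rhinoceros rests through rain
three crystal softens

Line 1: cherry (2), to (1), maple (2) → 5
Line 2: rhinoceros (4), rests (1), through (1), rain (1) → 7
Line 3: three (1), crystal (2), softens (2) → 5
Total: 5 + 7 + 5 = 17

17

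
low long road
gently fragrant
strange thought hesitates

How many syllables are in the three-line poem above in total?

12

Line 1: "low long road": 1+1+1 = 3
Line 2: "gently fragrant": 2+2 = 4
Line 3: "strange thought hesitates": 1+1+3 = 5
Total: 3 + 4 + 5 = 12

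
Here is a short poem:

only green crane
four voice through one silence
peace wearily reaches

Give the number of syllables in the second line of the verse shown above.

6

The second line: "four voice through one silence": 1+1+1+1+2 = 6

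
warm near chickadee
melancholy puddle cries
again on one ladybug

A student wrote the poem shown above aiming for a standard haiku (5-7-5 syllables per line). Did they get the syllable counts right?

Line 1: warm(1) + near(1) + chickadee(3) = 5 ✓
Line 2: melancholy(4) + puddle(2) + cries(1) = 7 ✓
Line 3: again(2) + on(1) + one(1) + ladybug(3) = 7 (expected 5)

No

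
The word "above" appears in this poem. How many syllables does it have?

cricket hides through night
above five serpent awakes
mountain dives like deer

2

"above" has 2 syllables.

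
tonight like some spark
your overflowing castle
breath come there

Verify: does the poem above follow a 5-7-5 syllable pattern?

No

Line 1: "tonight like some spark": 2+1+1+1 = 5 ✓
Line 2: "your overflowing castle": 1+4+2 = 7 ✓
Line 3: "breath come there": 1+1+1 = 3 (expected 5)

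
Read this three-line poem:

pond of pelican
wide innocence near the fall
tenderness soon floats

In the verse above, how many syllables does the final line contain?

5

The final line: "tenderness soon floats": 3+1+1 = 5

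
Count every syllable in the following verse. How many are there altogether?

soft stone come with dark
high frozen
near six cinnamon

Line 1: "soft stone come with dark": 1+1+1+1+1 = 5
Line 2: "high frozen": 1+2 = 3
Line 3: "near six cinnamon": 1+1+3 = 5
Total: 5 + 3 + 5 = 13

13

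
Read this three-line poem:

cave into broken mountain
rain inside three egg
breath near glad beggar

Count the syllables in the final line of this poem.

5

The final line: "breath near glad beggar": 1+1+1+2 = 5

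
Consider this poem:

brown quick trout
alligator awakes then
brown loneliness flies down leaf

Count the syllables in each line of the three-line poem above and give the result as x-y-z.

3-7-7

Line 1: brown(1) + quick(1) + trout(1) = 3
Line 2: alligator(4) + awakes(2) + then(1) = 7
Line 3: brown(1) + loneliness(3) + flies(1) + down(1) + leaf(1) = 7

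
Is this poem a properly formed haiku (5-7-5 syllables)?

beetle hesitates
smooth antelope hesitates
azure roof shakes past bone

No

Line 1: beetle(2) + hesitates(3) = 5 ✓
Line 2: smooth(1) + antelope(3) + hesitates(3) = 7 ✓
Line 3: azure(2) + roof(1) + shakes(1) + past(1) + bone(1) = 6 (expected 5)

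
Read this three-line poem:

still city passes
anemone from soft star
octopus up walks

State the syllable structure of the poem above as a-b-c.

5-7-5

Line 1: "still city passes": 1+2+2 = 5
Line 2: "anemone from soft star": 4+1+1+1 = 7
Line 3: "octopus up walks": 3+1+1 = 5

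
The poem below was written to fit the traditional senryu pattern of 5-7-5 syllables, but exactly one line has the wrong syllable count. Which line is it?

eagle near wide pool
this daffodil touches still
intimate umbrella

Line 1: eagle (2), near (1), wide (1), pool (1) → 5 ✓
Line 2: this (1), daffodil (3), touches (2), still (1) → 7 ✓
Line 3: intimate (3), umbrella (3) → 6 (expected 5)

The third line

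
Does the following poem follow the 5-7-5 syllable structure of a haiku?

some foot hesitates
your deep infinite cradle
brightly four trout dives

Yes

Line 1: some (1), foot (1), hesitates (3) → 5 ✓
Line 2: your (1), deep (1), infinite (3), cradle (2) → 7 ✓
Line 3: brightly (2), four (1), trout (1), dives (1) → 5 ✓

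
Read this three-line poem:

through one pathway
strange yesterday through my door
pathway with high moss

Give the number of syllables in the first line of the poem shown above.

4

The first line: through (1), one (1), pathway (2) → 4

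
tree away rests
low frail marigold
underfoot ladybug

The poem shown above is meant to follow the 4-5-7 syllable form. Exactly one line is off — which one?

Line 1: "tree away rests": 1+2+1 = 4 ✓
Line 2: "low frail marigold": 1+1+3 = 5 ✓
Line 3: "underfoot ladybug": 3+3 = 6 (expected 7)

The third line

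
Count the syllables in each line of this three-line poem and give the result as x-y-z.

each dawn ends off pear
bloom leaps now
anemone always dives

Line 1: "each dawn ends off pear": 1+1+1+1+1 = 5
Line 2: "bloom leaps now": 1+1+1 = 3
Line 3: "anemone always dives": 4+2+1 = 7

5-3-7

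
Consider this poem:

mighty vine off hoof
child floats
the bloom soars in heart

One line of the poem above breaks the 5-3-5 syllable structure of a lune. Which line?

Line 1: mighty (2), vine (1), off (1), hoof (1) → 5 ✓
Line 2: child (1), floats (1) → 2 (expected 3)
Line 3: the (1), bloom (1), soars (1), in (1), heart (1) → 5 ✓

Line 2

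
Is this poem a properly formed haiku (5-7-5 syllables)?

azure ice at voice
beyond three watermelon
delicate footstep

Yes

Line 1: "azure ice at voice": 2+1+1+1 = 5 ✓
Line 2: "beyond three watermelon": 2+1+4 = 7 ✓
Line 3: "delicate footstep": 3+2 = 5 ✓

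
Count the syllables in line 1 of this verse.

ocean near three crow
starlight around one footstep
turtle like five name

5

Line 1: ocean(2) + near(1) + three(1) + crow(1) = 5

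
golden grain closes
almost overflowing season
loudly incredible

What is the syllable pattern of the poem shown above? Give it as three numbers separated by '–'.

5–8–6

Line 1: golden (2), grain (1), closes (2) → 5
Line 2: almost (2), overflowing (4), season (2) → 8
Line 3: loudly (2), incredible (4) → 6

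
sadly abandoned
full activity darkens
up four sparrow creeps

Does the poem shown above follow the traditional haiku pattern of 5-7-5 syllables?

Line 1: "sadly abandoned": 2+3 = 5 ✓
Line 2: "full activity darkens": 1+4+2 = 7 ✓
Line 3: "up four sparrow creeps": 1+1+2+1 = 5 ✓

Yes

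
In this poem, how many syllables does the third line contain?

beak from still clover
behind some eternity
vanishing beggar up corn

The third line: "vanishing beggar up corn": 3+2+1+1 = 7

7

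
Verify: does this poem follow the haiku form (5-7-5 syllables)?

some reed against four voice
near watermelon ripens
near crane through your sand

Line 1: some(1) + reed(1) + against(2) + four(1) + voice(1) = 6 (expected 5)
Line 2: near(1) + watermelon(4) + ripens(2) = 7 ✓
Line 3: near(1) + crane(1) + through(1) + your(1) + sand(1) = 5 ✓

No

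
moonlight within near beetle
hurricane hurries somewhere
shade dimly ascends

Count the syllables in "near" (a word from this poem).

1

"near" has 1 syllable.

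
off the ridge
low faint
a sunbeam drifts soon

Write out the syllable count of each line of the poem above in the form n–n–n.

Line 1: "off the ridge": 1+1+1 = 3
Line 2: "low faint": 1+1 = 2
Line 3: "a sunbeam drifts soon": 1+2+1+1 = 5

3–2–5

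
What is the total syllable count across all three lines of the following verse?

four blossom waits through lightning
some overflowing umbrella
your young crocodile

20

Line 1: four (1), blossom (2), waits (1), through (1), lightning (2) → 7
Line 2: some (1), overflowing (4), umbrella (3) → 8
Line 3: your (1), young (1), crocodile (3) → 5
Total: 7 + 8 + 5 = 20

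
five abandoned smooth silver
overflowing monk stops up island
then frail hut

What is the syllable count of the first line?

The first line: "five abandoned smooth silver": 1+3+1+2 = 7

7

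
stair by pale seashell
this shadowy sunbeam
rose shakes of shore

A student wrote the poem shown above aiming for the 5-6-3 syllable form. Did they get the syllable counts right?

Line 1: stair (1), by (1), pale (1), seashell (2) → 5 ✓
Line 2: this (1), shadowy (3), sunbeam (2) → 6 ✓
Line 3: rose (1), shakes (1), of (1), shore (1) → 4 (expected 3)

No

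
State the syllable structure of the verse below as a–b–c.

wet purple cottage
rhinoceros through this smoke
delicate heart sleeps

Line 1: wet (1), purple (2), cottage (2) → 5
Line 2: rhinoceros (4), through (1), this (1), smoke (1) → 7
Line 3: delicate (3), heart (1), sleeps (1) → 5

5–7–5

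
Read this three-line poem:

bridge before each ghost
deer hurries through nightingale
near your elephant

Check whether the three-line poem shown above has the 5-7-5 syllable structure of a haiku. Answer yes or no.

Yes

Line 1: bridge (1), before (2), each (1), ghost (1) → 5 ✓
Line 2: deer (1), hurries (2), through (1), nightingale (3) → 7 ✓
Line 3: near (1), your (1), elephant (3) → 5 ✓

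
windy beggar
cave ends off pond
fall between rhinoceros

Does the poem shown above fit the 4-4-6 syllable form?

Line 1: windy(2) + beggar(2) = 4 ✓
Line 2: cave(1) + ends(1) + off(1) + pond(1) = 4 ✓
Line 3: fall(1) + between(2) + rhinoceros(4) = 7 (expected 6)

No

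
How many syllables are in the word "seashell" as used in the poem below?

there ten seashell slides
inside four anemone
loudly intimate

2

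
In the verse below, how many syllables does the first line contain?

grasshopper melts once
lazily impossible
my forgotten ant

The first line: grasshopper (3), melts (1), once (1) → 5

5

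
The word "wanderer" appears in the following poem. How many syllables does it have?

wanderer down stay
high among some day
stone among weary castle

3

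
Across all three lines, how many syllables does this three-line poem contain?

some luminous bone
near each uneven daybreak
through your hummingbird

Line 1: "some luminous bone": 1+3+1 = 5
Line 2: "near each uneven daybreak": 1+1+3+2 = 7
Line 3: "through your hummingbird": 1+1+3 = 5
Total: 5 + 7 + 5 = 17

17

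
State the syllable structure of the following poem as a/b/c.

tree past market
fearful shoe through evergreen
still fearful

4/7/3

Line 1: tree(1) + past(1) + market(2) = 4
Line 2: fearful(2) + shoe(1) + through(1) + evergreen(3) = 7
Line 3: still(1) + fearful(2) = 3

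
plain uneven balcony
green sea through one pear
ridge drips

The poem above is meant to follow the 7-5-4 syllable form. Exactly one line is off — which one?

Line 1: "plain uneven balcony": 1+3+3 = 7 ✓
Line 2: "green sea through one pear": 1+1+1+1+1 = 5 ✓
Line 3: "ridge drips": 1+1 = 2 (expected 4)

The third line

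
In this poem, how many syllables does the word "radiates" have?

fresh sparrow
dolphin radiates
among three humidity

3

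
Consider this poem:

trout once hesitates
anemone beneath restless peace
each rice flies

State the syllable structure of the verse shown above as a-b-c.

Line 1: "trout once hesitates": 1+1+3 = 5
Line 2: "anemone beneath restless peace": 4+2+2+1 = 9
Line 3: "each rice flies": 1+1+1 = 3

5-9-3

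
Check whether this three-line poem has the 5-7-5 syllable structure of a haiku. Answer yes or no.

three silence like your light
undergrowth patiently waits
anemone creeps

No

Line 1: "three silence like your light": 1+2+1+1+1 = 6 (expected 5)
Line 2: "undergrowth patiently waits": 3+3+1 = 7 ✓
Line 3: "anemone creeps": 4+1 = 5 ✓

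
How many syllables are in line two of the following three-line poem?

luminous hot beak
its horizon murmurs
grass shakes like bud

Line two: "its horizon murmurs": 1+3+2 = 6

6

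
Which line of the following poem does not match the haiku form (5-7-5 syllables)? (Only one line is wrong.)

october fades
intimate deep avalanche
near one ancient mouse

Line 1

Line 1: october (3), fades (1) → 4 (expected 5)
Line 2: intimate (3), deep (1), avalanche (3) → 7 ✓
Line 3: near (1), one (1), ancient (2), mouse (1) → 5 ✓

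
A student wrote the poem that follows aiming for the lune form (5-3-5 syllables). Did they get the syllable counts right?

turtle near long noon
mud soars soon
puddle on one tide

Yes

Line 1: turtle (2), near (1), long (1), noon (1) → 5 ✓
Line 2: mud (1), soars (1), soon (1) → 3 ✓
Line 3: puddle (2), on (1), one (1), tide (1) → 5 ✓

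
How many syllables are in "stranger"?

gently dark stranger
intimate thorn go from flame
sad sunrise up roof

2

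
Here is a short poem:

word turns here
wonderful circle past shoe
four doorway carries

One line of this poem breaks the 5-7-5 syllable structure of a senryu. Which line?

Line 1

Line 1: "word turns here": 1+1+1 = 3 (expected 5)
Line 2: "wonderful circle past shoe": 3+2+1+1 = 7 ✓
Line 3: "four doorway carries": 1+2+2 = 5 ✓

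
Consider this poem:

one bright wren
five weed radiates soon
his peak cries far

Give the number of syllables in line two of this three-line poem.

6

Line two: "five weed radiates soon": 1+1+3+1 = 6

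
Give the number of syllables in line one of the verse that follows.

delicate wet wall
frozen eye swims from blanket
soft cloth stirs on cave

Line one: delicate (3), wet (1), wall (1) → 5

5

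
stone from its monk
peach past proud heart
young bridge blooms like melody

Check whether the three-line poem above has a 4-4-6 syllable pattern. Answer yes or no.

No

Line 1: stone(1) + from(1) + its(1) + monk(1) = 4 ✓
Line 2: peach(1) + past(1) + proud(1) + heart(1) = 4 ✓
Line 3: young(1) + bridge(1) + blooms(1) + like(1) + melody(3) = 7 (expected 6)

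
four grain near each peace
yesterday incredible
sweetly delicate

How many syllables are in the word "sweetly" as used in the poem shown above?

"sweetly" has 2 syllables.

2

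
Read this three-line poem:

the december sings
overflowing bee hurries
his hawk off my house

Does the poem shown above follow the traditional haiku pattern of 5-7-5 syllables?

Yes

Line 1: the (1), december (3), sings (1) → 5 ✓
Line 2: overflowing (4), bee (1), hurries (2) → 7 ✓
Line 3: his (1), hawk (1), off (1), my (1), house (1) → 5 ✓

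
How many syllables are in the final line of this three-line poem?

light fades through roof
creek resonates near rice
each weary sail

The final line: each (1), weary (2), sail (1) → 4

4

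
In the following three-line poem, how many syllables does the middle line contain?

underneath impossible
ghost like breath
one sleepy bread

3

The middle line: "ghost like breath": 1+1+1 = 3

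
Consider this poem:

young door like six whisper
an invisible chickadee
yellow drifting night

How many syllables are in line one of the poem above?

Line one: young(1) + door(1) + like(1) + six(1) + whisper(2) = 6

6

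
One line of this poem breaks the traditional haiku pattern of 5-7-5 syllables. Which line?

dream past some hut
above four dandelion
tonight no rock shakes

The first line

Line 1: dream (1), past (1), some (1), hut (1) → 4 (expected 5)
Line 2: above (2), four (1), dandelion (4) → 7 ✓
Line 3: tonight (2), no (1), rock (1), shakes (1) → 5 ✓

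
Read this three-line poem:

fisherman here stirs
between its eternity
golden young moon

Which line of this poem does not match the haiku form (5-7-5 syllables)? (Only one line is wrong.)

Line 1: "fisherman here stirs": 3+1+1 = 5 ✓
Line 2: "between its eternity": 2+1+4 = 7 ✓
Line 3: "golden young moon": 2+1+1 = 4 (expected 5)

Line 3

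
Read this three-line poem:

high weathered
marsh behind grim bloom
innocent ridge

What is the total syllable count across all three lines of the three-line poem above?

Line 1: high(1) + weathered(2) = 3
Line 2: marsh(1) + behind(2) + grim(1) + bloom(1) = 5
Line 3: innocent(3) + ridge(1) = 4
Total: 3 + 5 + 4 = 12

12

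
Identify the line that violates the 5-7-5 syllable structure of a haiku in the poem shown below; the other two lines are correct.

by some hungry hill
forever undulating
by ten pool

The third line

Line 1: "by some hungry hill": 1+1+2+1 = 5 ✓
Line 2: "forever undulating": 3+4 = 7 ✓
Line 3: "by ten pool": 1+1+1 = 3 (expected 5)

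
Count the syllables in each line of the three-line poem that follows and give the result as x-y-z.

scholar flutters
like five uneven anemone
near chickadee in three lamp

4-9-7

Line 1: "scholar flutters": 2+2 = 4
Line 2: "like five uneven anemone": 1+1+3+4 = 9
Line 3: "near chickadee in three lamp": 1+3+1+1+1 = 7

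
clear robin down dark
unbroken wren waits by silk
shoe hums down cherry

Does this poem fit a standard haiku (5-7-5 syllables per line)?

Line 1: clear(1) + robin(2) + down(1) + dark(1) = 5 ✓
Line 2: unbroken(3) + wren(1) + waits(1) + by(1) + silk(1) = 7 ✓
Line 3: shoe(1) + hums(1) + down(1) + cherry(2) = 5 ✓

Yes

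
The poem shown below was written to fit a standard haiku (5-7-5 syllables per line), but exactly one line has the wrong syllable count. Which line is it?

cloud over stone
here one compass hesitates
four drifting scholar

The first line

Line 1: "cloud over stone": 1+2+1 = 4 (expected 5)
Line 2: "here one compass hesitates": 1+1+2+3 = 7 ✓
Line 3: "four drifting scholar": 1+2+2 = 5 ✓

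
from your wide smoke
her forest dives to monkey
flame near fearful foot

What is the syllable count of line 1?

Line 1: from(1) + your(1) + wide(1) + smoke(1) = 4

4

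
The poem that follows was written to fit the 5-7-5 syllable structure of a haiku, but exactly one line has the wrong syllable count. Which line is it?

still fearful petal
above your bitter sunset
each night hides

Line 1: still(1) + fearful(2) + petal(2) = 5 ✓
Line 2: above(2) + your(1) + bitter(2) + sunset(2) = 7 ✓
Line 3: each(1) + night(1) + hides(1) = 3 (expected 5)

Line 3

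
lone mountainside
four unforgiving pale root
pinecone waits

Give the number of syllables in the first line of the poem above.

The first line: lone(1) + mountainside(3) = 4

4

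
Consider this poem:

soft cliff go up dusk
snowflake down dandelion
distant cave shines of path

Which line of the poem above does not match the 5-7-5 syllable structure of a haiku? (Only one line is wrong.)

Line 1: soft(1) + cliff(1) + go(1) + up(1) + dusk(1) = 5 ✓
Line 2: snowflake(2) + down(1) + dandelion(4) = 7 ✓
Line 3: distant(2) + cave(1) + shines(1) + of(1) + path(1) = 6 (expected 5)

The third line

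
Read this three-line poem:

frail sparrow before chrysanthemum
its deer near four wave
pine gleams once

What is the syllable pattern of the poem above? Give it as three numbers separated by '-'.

9-5-3

Line 1: frail (1), sparrow (2), before (2), chrysanthemum (4) → 9
Line 2: its (1), deer (1), near (1), four (1), wave (1) → 5
Line 3: pine (1), gleams (1), once (1) → 3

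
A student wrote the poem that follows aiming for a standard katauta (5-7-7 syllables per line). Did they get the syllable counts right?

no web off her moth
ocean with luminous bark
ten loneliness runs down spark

Line 1: no (1), web (1), off (1), her (1), moth (1) → 5 ✓
Line 2: ocean (2), with (1), luminous (3), bark (1) → 7 ✓
Line 3: ten (1), loneliness (3), runs (1), down (1), spark (1) → 7 ✓

Yes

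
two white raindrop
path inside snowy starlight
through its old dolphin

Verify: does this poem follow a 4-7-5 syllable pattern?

Yes

Line 1: "two white raindrop": 1+1+2 = 4 ✓
Line 2: "path inside snowy starlight": 1+2+2+2 = 7 ✓
Line 3: "through its old dolphin": 1+1+1+2 = 5 ✓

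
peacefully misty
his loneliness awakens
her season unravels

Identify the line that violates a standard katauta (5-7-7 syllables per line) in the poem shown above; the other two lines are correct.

Line 1: peacefully(3) + misty(2) = 5 ✓
Line 2: his(1) + loneliness(3) + awakens(3) = 7 ✓
Line 3: her(1) + season(2) + unravels(3) = 6 (expected 7)

The third line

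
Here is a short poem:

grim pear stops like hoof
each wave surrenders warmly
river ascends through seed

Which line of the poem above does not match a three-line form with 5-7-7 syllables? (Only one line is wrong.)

Line 3

Line 1: grim(1) + pear(1) + stops(1) + like(1) + hoof(1) = 5 ✓
Line 2: each(1) + wave(1) + surrenders(3) + warmly(2) = 7 ✓
Line 3: river(2) + ascends(2) + through(1) + seed(1) = 6 (expected 7)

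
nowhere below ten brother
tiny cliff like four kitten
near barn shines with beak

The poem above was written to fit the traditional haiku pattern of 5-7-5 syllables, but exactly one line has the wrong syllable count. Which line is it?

Line 1: nowhere(2) + below(2) + ten(1) + brother(2) = 7 (expected 5)
Line 2: tiny(2) + cliff(1) + like(1) + four(1) + kitten(2) = 7 ✓
Line 3: near(1) + barn(1) + shines(1) + with(1) + beak(1) = 5 ✓

Line 1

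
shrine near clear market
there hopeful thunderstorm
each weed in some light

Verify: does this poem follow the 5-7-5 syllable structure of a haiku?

Line 1: "shrine near clear market": 1+1+1+2 = 5 ✓
Line 2: "there hopeful thunderstorm": 1+2+3 = 6 (expected 7)
Line 3: "each weed in some light": 1+1+1+1+1 = 5 ✓

No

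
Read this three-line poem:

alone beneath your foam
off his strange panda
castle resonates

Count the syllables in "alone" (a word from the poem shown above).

"alone" has 2 syllables.

2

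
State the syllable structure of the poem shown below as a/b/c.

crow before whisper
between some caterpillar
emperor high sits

Line 1: "crow before whisper": 1+2+2 = 5
Line 2: "between some caterpillar": 2+1+4 = 7
Line 3: "emperor high sits": 3+1+1 = 5

5/7/5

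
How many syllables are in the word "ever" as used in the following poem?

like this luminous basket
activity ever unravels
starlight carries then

2

"ever" has 2 syllables.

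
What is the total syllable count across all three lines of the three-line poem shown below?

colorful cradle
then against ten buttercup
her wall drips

Line 1: "colorful cradle": 3+2 = 5
Line 2: "then against ten buttercup": 1+2+1+3 = 7
Line 3: "her wall drips": 1+1+1 = 3
Total: 5 + 7 + 3 = 15

15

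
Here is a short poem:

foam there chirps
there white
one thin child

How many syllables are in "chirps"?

"chirps" has 1 syllable.

1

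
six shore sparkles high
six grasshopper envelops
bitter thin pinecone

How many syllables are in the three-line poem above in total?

Line 1: "six shore sparkles high": 1+1+2+1 = 5
Line 2: "six grasshopper envelops": 1+3+3 = 7
Line 3: "bitter thin pinecone": 2+1+2 = 5
Total: 5 + 7 + 5 = 17

17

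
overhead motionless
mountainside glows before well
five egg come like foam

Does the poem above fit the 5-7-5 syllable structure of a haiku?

No

Line 1: overhead(3) + motionless(3) = 6 (expected 5)
Line 2: mountainside(3) + glows(1) + before(2) + well(1) = 7 ✓
Line 3: five(1) + egg(1) + come(1) + like(1) + foam(1) = 5 ✓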